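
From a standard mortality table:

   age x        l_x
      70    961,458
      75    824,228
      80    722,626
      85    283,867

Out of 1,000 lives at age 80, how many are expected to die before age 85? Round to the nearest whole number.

The relevant probability is 1 − 283,867/722,626 = 0.607173.
Expected number = 1,000 × 0.607173 = 607.

607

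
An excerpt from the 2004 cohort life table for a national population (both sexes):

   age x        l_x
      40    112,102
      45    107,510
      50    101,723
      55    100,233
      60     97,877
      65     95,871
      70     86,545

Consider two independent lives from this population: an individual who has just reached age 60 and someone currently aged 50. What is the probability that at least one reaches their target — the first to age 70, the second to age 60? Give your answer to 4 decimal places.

0.9956

p₁ = l_70/l_60 = 86,545/97,877 = 0.884222; p₂ = l_60/l_50 = 97,877/101,723 = 0.962191.
P(at least one) = 1 − (1−p₁)(1−p₂) = 1 − 0.115778 × 0.037809 = 0.995623.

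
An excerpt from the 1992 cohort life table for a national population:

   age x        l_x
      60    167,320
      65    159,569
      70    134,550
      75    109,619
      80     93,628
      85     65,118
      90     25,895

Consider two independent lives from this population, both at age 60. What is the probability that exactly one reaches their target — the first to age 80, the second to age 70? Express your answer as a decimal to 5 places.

0.46376

p₁ = l_80/l_60 = 93,628/167,320 = 0.559574; p₂ = l_70/l_60 = 134,550/167,320 = 0.804148.
P(exactly one) = p₁(1−p₂) + (1−p₁)p₂ = 0.109594 + 0.354168 = 0.463761.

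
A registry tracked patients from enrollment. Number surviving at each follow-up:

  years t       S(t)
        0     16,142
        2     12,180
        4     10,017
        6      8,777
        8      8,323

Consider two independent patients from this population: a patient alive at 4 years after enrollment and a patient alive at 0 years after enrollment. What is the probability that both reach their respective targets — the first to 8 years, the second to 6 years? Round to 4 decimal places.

0.4518

p₁ = S(8)/S(4) = 8,323/10,017 = 0.830887; p₂ = S(6)/S(0) = 8,777/16,142 = 0.543737.
P(both) = p₁ × p₂ = 0.830887 × 0.543737 = 0.451784.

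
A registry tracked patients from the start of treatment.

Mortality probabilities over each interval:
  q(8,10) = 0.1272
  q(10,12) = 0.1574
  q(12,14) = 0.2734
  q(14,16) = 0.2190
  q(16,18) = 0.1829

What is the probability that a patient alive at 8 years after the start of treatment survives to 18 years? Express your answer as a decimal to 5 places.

Chaining the interval survival probabilities: (1 − 0.1272) × (1 − 0.1574) × (1 − 0.2734) × (1 − 0.2190) × (1 − 0.1829).
= 0.8728 × 0.8426 × 0.7266 × 0.7810 × 0.8171 = 0.341003.

0.34100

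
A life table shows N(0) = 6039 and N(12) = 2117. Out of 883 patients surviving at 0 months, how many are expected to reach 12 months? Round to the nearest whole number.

The relevant probability is 2117/6039 = 0.350555.
Expected number = 883 × 0.350555 = 310.

310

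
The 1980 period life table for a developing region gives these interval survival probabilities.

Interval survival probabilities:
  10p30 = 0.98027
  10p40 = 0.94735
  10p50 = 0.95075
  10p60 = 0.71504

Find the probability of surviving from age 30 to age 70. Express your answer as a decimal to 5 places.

Chaining the interval survival probabilities: 0.98027 × 0.94735 × 0.95075 × 0.71504.
= 0.631325.

0.63132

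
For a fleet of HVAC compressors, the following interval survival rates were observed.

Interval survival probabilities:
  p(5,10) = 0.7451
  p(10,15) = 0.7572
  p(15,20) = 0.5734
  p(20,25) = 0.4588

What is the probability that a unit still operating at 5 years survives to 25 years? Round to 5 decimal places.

Survival from 5 to 25 is the product of surviving each interval: 0.7451 × 0.7572 × 0.5734 × 0.4588.
= 0.148425.

0.14842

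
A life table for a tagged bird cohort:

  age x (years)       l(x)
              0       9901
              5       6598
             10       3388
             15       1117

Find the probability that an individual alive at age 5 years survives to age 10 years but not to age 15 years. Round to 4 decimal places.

0.3442

This is the probability of reaching 10 but not 15, conditional on being alive at 5: (l(10) − l(15)) / l(5).
= (3388 − 1117) / 6598 = 2271 / 6598 = 0.344195.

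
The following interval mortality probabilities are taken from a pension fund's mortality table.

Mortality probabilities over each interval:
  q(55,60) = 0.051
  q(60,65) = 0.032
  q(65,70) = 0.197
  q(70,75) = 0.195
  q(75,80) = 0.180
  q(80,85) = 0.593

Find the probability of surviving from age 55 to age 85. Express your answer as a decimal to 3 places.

0.198

Survival from 55 to 85 is the product of surviving each interval: (1 − 0.051) × (1 − 0.032) × (1 − 0.197) × (1 − 0.195) × (1 − 0.180) × (1 − 0.593).
= 0.949 × 0.968 × 0.803 × 0.805 × 0.820 × 0.407 = 0.198181.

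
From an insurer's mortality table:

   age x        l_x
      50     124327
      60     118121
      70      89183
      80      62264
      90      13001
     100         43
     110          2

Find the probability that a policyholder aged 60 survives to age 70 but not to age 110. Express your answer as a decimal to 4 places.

This is the probability of reaching 70 but not 110, conditional on being alive at 60: (l_70 − l_110) / l_60.
= (89183 − 2) / 118121 = 89181 / 118121 = 0.754997.

0.7550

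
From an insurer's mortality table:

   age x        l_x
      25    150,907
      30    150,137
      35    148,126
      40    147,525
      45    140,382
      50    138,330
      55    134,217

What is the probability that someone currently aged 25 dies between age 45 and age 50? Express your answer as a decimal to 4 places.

We want 20|5q25 = (l_45 − l_50)/l_25.
This is the probability of reaching 45 but not 50, conditional on being alive at 25: (l_45 − l_50) / l_25.
= (140,382 − 138,330) / 150,907 = 2,052 / 150,907 = 0.013598.

0.0136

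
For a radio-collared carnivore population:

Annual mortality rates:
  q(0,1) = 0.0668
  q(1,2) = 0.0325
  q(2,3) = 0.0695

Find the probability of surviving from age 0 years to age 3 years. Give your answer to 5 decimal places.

0.84012

Survival from 0 to 3 is the product of surviving each interval: (1 − 0.0668) × (1 − 0.0325) × (1 − 0.0695).
= 0.9332 × 0.9675 × 0.9305 = 0.840121.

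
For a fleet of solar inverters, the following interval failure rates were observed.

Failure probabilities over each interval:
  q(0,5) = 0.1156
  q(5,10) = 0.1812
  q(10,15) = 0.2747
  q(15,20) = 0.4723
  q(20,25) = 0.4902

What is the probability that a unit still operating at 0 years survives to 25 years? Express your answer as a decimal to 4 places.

Chaining the interval survival probabilities: (1 − 0.1156) × (1 − 0.1812) × (1 − 0.2747) × (1 − 0.4723) × (1 − 0.4902).
= 0.8844 × 0.8188 × 0.7253 × 0.5277 × 0.5098 = 0.141296.

0.1413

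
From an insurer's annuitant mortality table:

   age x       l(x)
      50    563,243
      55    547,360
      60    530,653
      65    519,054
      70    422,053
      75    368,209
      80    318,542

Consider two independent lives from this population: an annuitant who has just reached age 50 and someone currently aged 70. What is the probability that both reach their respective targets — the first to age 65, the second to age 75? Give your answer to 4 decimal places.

p₁ = l(65)/l(50) = 519,054/563,243 = 0.921545; p₂ = l(75)/l(70) = 368,209/422,053 = 0.872424.
P(both) = p₁ × p₂ = 0.921545 × 0.872424 = 0.803978.

0.8040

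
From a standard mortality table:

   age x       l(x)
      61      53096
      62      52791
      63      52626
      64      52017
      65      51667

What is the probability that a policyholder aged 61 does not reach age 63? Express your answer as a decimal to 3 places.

0.009

P(die before 63 | alive at 61) = 1 − l(63)/l(61) = 1 − 52626/53096 = (470)/53096 = 0.008852.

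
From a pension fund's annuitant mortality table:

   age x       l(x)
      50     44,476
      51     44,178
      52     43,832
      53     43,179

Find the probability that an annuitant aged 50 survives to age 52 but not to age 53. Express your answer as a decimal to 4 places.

0.0147

This is the probability of reaching 52 but not 53, conditional on being alive at 50: (l(52) − l(53)) / l(50).
= (43,832 − 43,179) / 44,476 = 653 / 44,476 = 0.014682.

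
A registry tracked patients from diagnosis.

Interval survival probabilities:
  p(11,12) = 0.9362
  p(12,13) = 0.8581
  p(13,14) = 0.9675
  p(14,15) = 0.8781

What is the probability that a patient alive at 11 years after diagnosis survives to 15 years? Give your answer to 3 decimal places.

Survival from 11 to 15 is the product of surviving each interval: 0.9362 × 0.8581 × 0.9675 × 0.8781.
= 0.682498.

0.682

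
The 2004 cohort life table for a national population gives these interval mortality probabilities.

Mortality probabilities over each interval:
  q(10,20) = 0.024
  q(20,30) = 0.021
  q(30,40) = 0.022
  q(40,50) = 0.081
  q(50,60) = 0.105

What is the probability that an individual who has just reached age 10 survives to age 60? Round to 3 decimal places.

0.769

Chaining the interval survival probabilities: (1 − 0.024) × (1 − 0.021) × (1 − 0.022) × (1 − 0.081) × (1 − 0.105).
= 0.976 × 0.979 × 0.978 × 0.919 × 0.895 = 0.768617.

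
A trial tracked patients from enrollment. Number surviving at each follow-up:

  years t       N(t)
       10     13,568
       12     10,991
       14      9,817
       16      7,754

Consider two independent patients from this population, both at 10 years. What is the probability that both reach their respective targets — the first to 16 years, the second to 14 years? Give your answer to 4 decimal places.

p₁ = N(16)/N(10) = 7,754/13,568 = 0.571492; p₂ = N(14)/N(10) = 9,817/13,568 = 0.723541.
P(both) = p₁ × p₂ = 0.571492 × 0.723541 = 0.413498.

0.4135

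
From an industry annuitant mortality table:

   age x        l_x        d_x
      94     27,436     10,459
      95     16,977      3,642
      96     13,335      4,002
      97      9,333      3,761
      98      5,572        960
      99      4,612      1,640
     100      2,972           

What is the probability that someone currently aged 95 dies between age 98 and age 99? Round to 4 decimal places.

We want 3|1q95 = (l_98 − l_99)/l_95.
This is the probability of reaching 98 but not 99, conditional on being alive at 95: (l_98 − l_99) / l_95.
= (5,572 − 4,612) / 16,977 = 960 / 16,977 = 0.056547.

0.0565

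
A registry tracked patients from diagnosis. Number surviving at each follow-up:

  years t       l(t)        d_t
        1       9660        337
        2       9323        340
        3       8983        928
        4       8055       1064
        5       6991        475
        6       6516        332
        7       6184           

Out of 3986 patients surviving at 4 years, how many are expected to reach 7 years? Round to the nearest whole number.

The relevant probability is 6184/8055 = 0.767722.
Expected number = 3986 × 0.767722 = 3060.

3060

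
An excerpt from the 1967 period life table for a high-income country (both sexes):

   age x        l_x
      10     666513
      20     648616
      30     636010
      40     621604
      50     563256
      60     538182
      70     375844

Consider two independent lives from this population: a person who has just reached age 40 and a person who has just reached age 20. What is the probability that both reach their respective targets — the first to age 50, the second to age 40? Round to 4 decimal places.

p₁ = l_50/l_40 = 563256/621604 = 0.906133; p₂ = l_40/l_20 = 621604/648616 = 0.958354.
P(both) = p₁ × p₂ = 0.906133 × 0.958354 = 0.868396.

0.8684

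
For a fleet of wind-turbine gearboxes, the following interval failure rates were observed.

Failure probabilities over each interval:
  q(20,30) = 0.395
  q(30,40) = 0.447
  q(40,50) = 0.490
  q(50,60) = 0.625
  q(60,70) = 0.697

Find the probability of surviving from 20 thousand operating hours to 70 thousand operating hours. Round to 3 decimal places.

Chaining the interval survival probabilities: (1 − 0.395) × (1 − 0.447) × (1 − 0.490) × (1 − 0.625) × (1 − 0.697).
= 0.605 × 0.553 × 0.510 × 0.375 × 0.303 = 0.019388.

0.019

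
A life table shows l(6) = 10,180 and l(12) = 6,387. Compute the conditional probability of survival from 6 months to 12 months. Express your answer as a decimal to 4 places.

0.6274

The conditional survival probability is l(12)/l(6) = 6,387/10,180 = 0.627407.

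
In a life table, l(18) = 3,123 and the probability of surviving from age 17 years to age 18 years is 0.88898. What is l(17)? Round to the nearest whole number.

l(17) = l(18) / p = 3,123 / 0.88898 = 3513.

3513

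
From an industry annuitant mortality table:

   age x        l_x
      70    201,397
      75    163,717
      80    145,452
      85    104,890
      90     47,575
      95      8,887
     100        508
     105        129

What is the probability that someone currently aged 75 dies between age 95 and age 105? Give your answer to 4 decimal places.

0.0535

We want 20|10q75 = (l_95 − l_105)/l_75.
This is the probability of reaching 95 but not 105, conditional on being alive at 75: (l_95 − l_105) / l_75.
= (8,887 − 129) / 163,717 = 8,758 / 163,717 = 0.053495.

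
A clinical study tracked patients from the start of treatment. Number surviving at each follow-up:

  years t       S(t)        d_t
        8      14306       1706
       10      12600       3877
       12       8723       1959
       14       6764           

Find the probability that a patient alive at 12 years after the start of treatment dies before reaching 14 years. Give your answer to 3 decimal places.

P(die before 14 | alive at 12) = 1 − S(14)/S(12) = 1 − 6764/8723 = (1959)/8723 = 0.224579.

0.225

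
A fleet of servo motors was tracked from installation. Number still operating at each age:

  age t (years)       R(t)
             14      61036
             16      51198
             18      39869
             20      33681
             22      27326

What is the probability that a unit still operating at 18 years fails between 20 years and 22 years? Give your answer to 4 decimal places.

This is the probability of reaching 20 but not 22, conditional on being operational at 18: (R(20) − R(22)) / R(18).
= (33681 − 27326) / 39869 = 6355 / 39869 = 0.159397.

0.1594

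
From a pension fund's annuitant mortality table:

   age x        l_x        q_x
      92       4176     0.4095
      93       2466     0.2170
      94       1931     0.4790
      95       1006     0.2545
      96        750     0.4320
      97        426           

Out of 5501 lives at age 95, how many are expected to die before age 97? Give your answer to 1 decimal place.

3171.6

The relevant probability is 1 − 426/1006 = 0.576541.
Expected number = 5501 × 0.576541 = 3171.6.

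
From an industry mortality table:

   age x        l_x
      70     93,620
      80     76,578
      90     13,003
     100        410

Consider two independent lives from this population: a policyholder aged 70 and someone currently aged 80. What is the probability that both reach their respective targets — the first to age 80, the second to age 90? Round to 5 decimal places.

0.13889

p₁ = l_80/l_70 = 76,578/93,620 = 0.817966; p₂ = l_90/l_80 = 13,003/76,578 = 0.169801.
P(both) = p₁ × p₂ = 0.817966 × 0.169801 = 0.138891.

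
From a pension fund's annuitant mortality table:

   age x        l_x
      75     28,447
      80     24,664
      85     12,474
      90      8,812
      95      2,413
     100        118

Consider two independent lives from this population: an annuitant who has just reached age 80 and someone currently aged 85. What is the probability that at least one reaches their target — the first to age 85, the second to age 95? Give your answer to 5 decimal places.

p₁ = l_85/l_80 = 12,474/24,664 = 0.505757; p₂ = l_95/l_85 = 2,413/12,474 = 0.193442.
P(at least one) = 1 − (1−p₁)(1−p₂) = 1 − 0.494243 × 0.806558 = 0.601364.

0.60136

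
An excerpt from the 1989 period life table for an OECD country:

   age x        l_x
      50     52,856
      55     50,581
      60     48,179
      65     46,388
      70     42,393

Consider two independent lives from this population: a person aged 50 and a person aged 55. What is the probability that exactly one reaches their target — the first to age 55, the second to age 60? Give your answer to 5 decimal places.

0.08644

p₁ = l_55/l_50 = 50,581/52,856 = 0.956959; p₂ = l_60/l_55 = 48,179/50,581 = 0.952512.
P(exactly one) = p₁(1−p₂) + (1−p₁)p₂ = 0.045444 + 0.040997 = 0.086441.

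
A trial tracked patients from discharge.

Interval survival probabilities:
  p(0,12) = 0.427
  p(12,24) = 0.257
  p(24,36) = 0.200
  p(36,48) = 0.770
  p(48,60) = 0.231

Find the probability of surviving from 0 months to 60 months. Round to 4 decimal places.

P(survive 0→60) = 0.427 × 0.257 × 0.200 × 0.770 × 0.231.
= 0.003904.

0.0039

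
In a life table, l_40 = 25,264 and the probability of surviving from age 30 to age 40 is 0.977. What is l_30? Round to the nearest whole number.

l_30 = l_40 / p = 25,264 / 0.977 = 25859.

25859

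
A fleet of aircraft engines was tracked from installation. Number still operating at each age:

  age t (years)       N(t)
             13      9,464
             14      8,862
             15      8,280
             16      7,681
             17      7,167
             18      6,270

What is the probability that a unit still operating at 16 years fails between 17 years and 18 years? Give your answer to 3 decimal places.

This is the probability of reaching 17 but not 18, conditional on being operational at 16: (N(17) − N(18)) / N(16).
= (7,167 − 6,270) / 7,681 = 897 / 7,681 = 0.116782.

0.117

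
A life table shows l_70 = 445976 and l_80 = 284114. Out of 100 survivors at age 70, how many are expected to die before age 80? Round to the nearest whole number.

36

The relevant probability is 1 − 284114/445976 = 0.362939.
Expected number = 100 × 0.362939 = 36.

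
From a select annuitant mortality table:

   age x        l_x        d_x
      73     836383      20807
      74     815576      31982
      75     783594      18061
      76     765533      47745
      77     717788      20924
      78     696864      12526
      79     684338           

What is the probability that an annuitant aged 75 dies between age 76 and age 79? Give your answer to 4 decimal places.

0.1036

We want 1|3q75 = (l_76 − l_79)/l_75.
This is the probability of reaching 76 but not 79, conditional on being alive at 75: (l_76 − l_79) / l_75.
= (765533 − 684338) / 783594 = 81195 / 783594 = 0.103619.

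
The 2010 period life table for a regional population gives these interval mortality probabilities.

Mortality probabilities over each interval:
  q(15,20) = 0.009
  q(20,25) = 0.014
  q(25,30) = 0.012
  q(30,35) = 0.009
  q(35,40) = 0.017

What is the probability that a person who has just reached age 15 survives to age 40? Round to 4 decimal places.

0.9404

Survival from 15 to 40 is the product of surviving each interval: (1 − 0.009) × (1 − 0.014) × (1 − 0.012) × (1 − 0.009) × (1 − 0.017).
= 0.991 × 0.986 × 0.988 × 0.991 × 0.983 = 0.940448.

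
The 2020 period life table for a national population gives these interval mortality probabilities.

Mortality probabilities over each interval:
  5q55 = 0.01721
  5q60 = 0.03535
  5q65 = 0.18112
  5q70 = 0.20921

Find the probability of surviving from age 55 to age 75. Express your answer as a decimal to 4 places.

0.6139

Chaining the interval survival probabilities: (1 − 0.01721) × (1 − 0.03535) × (1 − 0.18112) × (1 − 0.20921).
= 0.98279 × 0.96465 × 0.81888 × 0.79079 = 0.613920.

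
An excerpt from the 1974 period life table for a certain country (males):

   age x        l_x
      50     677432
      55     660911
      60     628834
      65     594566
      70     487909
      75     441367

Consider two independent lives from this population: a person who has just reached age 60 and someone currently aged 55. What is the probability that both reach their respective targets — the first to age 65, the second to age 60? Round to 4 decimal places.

0.8996

p₁ = l_65/l_60 = 594566/628834 = 0.945505; p₂ = l_60/l_55 = 628834/660911 = 0.951465.
P(both) = p₁ × p₂ = 0.945505 × 0.951465 = 0.899615.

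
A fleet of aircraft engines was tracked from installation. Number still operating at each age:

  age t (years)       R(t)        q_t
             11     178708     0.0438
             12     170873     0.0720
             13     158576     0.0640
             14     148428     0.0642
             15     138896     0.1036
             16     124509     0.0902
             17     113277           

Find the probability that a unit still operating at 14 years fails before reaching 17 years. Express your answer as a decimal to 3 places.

0.237

P(fail before 17 | operational at 14) = 1 − R(17)/R(14) = 1 − 113277/148428 = (35151)/148428 = 0.236822.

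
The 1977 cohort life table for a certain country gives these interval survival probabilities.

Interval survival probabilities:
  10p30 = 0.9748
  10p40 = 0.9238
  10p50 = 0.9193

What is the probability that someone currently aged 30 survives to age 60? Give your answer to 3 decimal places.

The overall survival probability is 0.9748 × 0.9238 × 0.9193.
= 0.827848.

0.828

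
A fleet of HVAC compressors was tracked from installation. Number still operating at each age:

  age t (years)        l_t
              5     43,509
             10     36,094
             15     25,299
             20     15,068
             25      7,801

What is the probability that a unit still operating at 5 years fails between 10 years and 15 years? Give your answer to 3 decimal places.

0.248

This is the probability of reaching 10 but not 15, conditional on being operational at 5: (l_10 − l_15) / l_5.
= (36,094 − 25,299) / 43,509 = 10,795 / 43,509 = 0.248110.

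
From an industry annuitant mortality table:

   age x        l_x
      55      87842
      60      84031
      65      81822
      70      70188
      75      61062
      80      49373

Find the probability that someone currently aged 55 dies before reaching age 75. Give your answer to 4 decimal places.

P(die before 75 | alive at 55) = 1 − l_75/l_55 = 1 − 61062/87842 = (26780)/87842 = 0.304866.

0.3049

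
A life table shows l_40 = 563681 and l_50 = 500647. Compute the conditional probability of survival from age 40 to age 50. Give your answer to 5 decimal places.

0.88817

We want 10p40 = l_50/l_40.
The conditional survival probability is l_50/l_40 = 500647/563681 = 0.888174.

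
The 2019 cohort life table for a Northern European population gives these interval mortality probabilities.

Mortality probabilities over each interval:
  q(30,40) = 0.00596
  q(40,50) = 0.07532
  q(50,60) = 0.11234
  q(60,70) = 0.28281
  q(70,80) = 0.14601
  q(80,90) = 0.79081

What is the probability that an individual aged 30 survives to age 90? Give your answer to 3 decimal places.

0.105

Chaining the interval survival probabilities: (1 − 0.00596) × (1 − 0.07532) × (1 − 0.11234) × (1 − 0.28281) × (1 − 0.14601) × (1 − 0.79081).
= 0.99404 × 0.92468 × 0.88766 × 0.71719 × 0.85399 × 0.20919 = 0.104537.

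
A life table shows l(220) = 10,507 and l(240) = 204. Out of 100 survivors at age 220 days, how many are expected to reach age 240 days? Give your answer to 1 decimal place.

1.9

The relevant probability is 204/10,507 = 0.019416.
Expected number = 100 × 0.019416 = 1.9.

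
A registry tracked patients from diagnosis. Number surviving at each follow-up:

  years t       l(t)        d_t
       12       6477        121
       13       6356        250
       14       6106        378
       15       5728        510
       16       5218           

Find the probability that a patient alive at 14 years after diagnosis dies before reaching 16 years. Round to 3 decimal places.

P(die before 16 | alive at 14) = 1 − l(16)/l(14) = 1 − 5218/6106 = (888)/6106 = 0.145431.

0.145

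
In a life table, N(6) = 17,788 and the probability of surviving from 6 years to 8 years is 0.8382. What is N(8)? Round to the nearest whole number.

N(8) = N(6) × p = 17,788 × 0.8382 = 14910.

14910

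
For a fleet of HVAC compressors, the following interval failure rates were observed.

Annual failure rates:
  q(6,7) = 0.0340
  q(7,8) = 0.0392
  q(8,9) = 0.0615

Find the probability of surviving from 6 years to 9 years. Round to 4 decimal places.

0.8711

P(survive 6→9) = (1 − 0.0340) × (1 − 0.0392) × (1 − 0.0615).
= 0.9660 × 0.9608 × 0.9385 = 0.871053.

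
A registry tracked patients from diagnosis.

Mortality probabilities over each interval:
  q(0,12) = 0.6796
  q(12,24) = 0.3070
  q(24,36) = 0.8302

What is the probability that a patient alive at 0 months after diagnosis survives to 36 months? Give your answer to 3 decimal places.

Survival from 0 to 36 is the product of surviving each interval: (1 − 0.6796) × (1 − 0.3070) × (1 − 0.8302).
= 0.3204 × 0.6930 × 0.1698 = 0.037702.

0.038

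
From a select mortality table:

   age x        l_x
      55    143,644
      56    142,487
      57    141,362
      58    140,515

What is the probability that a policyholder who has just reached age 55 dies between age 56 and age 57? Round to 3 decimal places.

We want 1|1q55 = (l_56 − l_57)/l_55.
This is the probability of reaching 56 but not 57, conditional on being alive at 55: (l_56 − l_57) / l_55.
= (142,487 − 141,362) / 143,644 = 1,125 / 143,644 = 0.007832.

0.008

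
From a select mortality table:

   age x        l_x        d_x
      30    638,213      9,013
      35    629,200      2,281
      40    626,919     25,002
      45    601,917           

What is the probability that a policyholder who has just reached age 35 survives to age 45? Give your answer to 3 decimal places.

We want 10p35 = l_45/l_35.
The conditional survival probability is l_45/l_35 = 601,917/629,200 = 0.956639.

0.957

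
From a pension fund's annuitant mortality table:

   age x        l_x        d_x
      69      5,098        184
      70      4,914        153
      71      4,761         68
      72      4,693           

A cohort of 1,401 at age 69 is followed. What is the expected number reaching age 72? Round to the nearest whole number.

The relevant probability is 4,693/5,098 = 0.920557.
Expected number = 1,401 × 0.920557 = 1290.

1290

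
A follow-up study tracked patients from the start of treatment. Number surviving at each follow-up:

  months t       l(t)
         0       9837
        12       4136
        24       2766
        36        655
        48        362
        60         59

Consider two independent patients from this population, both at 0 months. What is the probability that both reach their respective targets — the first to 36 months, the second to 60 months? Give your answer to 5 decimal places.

p₁ = l(36)/l(0) = 655/9837 = 0.066585; p₂ = l(60)/l(0) = 59/9837 = 0.005998.
P(both) = p₁ × p₂ = 0.066585 × 0.005998 = 0.000399.

0.00040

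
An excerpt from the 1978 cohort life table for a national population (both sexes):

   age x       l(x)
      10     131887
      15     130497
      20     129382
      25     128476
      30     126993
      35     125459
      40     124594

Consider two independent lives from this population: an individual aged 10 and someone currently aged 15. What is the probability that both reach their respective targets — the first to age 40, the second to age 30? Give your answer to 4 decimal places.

0.9193

p₁ = l(40)/l(10) = 124594/131887 = 0.944703; p₂ = l(30)/l(15) = 126993/130497 = 0.973149.
P(both) = p₁ × p₂ = 0.944703 × 0.973149 = 0.919337.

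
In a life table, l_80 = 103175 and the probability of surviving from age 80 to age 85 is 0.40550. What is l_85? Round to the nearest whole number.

41837

l_85 = l_80 × p = 103175 × 0.40550 = 41837.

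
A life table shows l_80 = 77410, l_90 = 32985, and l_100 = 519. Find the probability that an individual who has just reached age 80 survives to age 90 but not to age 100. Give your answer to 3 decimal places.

0.419

We want 10|10q80 = (l_90 − l_100)/l_80.
This is the probability of reaching 90 but not 100, conditional on being alive at 80: (l_90 − l_100) / l_80.
= (32985 − 519) / 77410 = 32466 / 77410 = 0.419403.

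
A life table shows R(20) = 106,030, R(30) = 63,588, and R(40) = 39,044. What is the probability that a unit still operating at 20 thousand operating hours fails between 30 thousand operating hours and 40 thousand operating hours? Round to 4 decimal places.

0.2315

This is the probability of reaching 30 but not 40, conditional on being operational at 20: (R(30) − R(40)) / R(20).
= (63,588 − 39,044) / 106,030 = 24,544 / 106,030 = 0.231482.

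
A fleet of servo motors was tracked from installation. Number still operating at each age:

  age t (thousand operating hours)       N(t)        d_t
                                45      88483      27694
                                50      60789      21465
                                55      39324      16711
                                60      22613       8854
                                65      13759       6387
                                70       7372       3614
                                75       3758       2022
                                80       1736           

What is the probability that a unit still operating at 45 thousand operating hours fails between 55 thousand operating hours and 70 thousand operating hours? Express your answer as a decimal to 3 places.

This is the probability of reaching 55 but not 70, conditional on being operational at 45: (N(55) − N(70)) / N(45).
= (39324 − 7372) / 88483 = 31952 / 88483 = 0.361109.

0.361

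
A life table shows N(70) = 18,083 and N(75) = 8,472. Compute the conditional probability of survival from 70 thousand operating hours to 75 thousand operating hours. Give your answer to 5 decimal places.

0.46851

The conditional survival probability is N(75)/N(70) = 8,472/18,083 = 0.468506.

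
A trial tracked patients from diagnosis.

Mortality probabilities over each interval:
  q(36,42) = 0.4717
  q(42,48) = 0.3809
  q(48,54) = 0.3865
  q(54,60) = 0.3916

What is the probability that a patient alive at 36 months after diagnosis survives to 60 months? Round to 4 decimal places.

P(survive 36→60) = (1 − 0.4717) × (1 − 0.3809) × (1 − 0.3865) × (1 − 0.3916).
= 0.5283 × 0.6191 × 0.6135 × 0.6084 = 0.122080.

0.1221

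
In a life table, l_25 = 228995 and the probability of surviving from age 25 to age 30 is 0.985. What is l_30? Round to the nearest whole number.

225560

l_30 = l_25 × p = 228995 × 0.985 = 225560.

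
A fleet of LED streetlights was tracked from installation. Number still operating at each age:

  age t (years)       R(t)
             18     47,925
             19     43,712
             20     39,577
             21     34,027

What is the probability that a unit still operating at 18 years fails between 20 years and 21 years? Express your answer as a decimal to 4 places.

0.1158

This is the probability of reaching 20 but not 21, conditional on being operational at 18: (R(20) − R(21)) / R(18).
= (39,577 − 34,027) / 47,925 = 5,550 / 47,925 = 0.115806.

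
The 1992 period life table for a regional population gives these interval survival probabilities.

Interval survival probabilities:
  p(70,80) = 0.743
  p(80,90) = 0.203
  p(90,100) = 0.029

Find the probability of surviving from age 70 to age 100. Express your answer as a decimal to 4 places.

0.0044

P(survive 70→100) = 0.743 × 0.203 × 0.029.
= 0.004374.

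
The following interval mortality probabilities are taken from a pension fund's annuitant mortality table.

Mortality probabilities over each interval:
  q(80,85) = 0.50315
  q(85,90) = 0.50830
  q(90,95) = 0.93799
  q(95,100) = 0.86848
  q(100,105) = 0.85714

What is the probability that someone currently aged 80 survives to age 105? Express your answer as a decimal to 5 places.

P(survive 80→105) = (1 − 0.50315) × (1 − 0.50830) × (1 − 0.93799) × (1 − 0.86848) × (1 − 0.85714).
= 0.49685 × 0.49170 × 0.06201 × 0.13152 × 0.14286 = 0.000285.

0.00028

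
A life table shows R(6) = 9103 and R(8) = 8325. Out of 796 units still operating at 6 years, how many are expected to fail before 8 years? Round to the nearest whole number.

The relevant probability is 1 − 8325/9103 = 0.085466.
Expected number = 796 × 0.085466 = 68.

68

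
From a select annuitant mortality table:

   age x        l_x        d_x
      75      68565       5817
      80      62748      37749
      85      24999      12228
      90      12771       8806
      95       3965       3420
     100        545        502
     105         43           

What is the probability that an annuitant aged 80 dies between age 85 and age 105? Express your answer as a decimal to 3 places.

We want 5|20q80 = (l_85 − l_105)/l_80.
This is the probability of reaching 85 but not 105, conditional on being alive at 80: (l_85 − l_105) / l_80.
= (24999 − 43) / 62748 = 24956 / 62748 = 0.397718.

0.398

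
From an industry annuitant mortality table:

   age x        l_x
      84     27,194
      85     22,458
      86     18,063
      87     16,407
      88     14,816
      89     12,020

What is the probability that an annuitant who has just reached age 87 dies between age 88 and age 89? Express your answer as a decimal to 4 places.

We want 1|1q87 = (l_88 − l_89)/l_87.
This is the probability of reaching 88 but not 89, conditional on being alive at 87: (l_88 − l_89) / l_87.
= (14,816 − 12,020) / 16,407 = 2,796 / 16,407 = 0.170415.

0.1704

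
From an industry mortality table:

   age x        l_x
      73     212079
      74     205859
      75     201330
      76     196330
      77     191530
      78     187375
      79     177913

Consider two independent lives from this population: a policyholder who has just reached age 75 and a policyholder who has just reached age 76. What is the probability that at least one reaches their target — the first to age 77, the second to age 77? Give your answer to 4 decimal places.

p₁ = l_77/l_75 = 191530/201330 = 0.951324; p₂ = l_77/l_76 = 191530/196330 = 0.975551.
P(at least one) = 1 − (1−p₁)(1−p₂) = 1 − 0.048676 × 0.024449 = 0.998810.

0.9988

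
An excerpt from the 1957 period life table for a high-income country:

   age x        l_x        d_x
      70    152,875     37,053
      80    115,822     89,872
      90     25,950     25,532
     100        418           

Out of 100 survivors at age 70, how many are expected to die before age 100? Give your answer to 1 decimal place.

99.7

The relevant probability is 1 − 418/152,875 = 0.997266.
Expected number = 100 × 0.997266 = 99.7.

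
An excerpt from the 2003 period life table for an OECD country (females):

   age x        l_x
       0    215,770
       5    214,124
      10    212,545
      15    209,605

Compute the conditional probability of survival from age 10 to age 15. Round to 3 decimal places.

0.986

We want 5p10 = l_15/l_10.
The conditional survival probability is l_15/l_10 = 209,605/212,545 = 0.986168.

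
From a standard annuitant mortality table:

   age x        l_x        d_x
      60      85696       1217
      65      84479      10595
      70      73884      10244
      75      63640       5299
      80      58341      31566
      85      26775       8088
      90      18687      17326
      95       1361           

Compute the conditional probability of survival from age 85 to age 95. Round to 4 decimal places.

0.0508

We want 10p85 = l_95/l_85.
The conditional survival probability is l_95/l_85 = 1361/26775 = 0.050831.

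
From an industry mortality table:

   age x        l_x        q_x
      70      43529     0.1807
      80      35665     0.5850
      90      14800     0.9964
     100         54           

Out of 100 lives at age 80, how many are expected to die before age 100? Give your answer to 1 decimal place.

The relevant probability is 1 − 54/35665 = 0.998486.
Expected number = 100 × 0.998486 = 99.8.

99.8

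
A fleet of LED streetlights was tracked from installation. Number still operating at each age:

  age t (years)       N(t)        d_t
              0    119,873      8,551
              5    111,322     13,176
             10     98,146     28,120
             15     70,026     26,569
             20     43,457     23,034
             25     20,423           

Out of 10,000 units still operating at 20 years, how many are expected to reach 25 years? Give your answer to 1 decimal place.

The relevant probability is 20,423/43,457 = 0.469959.
Expected number = 10,000 × 0.469959 = 4699.6.

4699.6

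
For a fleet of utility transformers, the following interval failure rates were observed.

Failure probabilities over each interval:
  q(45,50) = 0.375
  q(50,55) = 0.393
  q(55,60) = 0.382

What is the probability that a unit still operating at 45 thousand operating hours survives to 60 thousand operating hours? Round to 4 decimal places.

0.2345

Chaining the interval survival probabilities: (1 − 0.375) × (1 − 0.393) × (1 − 0.382).
= 0.625 × 0.607 × 0.618 = 0.234454.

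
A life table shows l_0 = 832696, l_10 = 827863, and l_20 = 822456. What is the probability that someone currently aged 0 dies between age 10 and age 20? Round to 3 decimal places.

0.006

We want 10|10q0 = (l_10 − l_20)/l_0.
This is the probability of reaching 10 but not 20, conditional on being alive at 0: (l_10 − l_20) / l_0.
= (827863 − 822456) / 832696 = 5407 / 832696 = 0.006493.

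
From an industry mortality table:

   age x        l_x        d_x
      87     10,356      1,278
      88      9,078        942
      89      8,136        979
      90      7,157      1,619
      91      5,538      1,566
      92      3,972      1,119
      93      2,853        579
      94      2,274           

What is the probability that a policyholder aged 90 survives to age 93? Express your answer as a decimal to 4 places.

0.3986

We want 3p90 = l_93/l_90.
The conditional survival probability is l_93/l_90 = 2,853/7,157 = 0.398631.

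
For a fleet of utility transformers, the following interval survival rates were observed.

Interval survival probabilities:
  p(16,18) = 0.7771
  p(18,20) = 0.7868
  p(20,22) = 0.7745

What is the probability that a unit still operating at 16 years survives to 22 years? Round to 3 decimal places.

0.474

Survival from 16 to 22 is the product of surviving each interval: 0.7771 × 0.7868 × 0.7745.
= 0.473547.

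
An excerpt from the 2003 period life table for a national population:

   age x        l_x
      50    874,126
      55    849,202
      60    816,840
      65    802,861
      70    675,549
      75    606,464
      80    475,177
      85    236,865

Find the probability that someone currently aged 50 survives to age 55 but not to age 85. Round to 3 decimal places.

We want 5|30q50 = (l_55 − l_85)/l_50.
This is the probability of reaching 55 but not 85, conditional on being alive at 50: (l_55 − l_85) / l_50.
= (849,202 − 236,865) / 874,126 = 612,337 / 874,126 = 0.700513.

0.701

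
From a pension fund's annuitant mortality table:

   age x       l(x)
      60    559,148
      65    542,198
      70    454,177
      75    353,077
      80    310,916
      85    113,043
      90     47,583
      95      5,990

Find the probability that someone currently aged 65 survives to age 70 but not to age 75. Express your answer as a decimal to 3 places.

This is the probability of reaching 70 but not 75, conditional on being alive at 65: (l(70) − l(75)) / l(65).
= (454,177 − 353,077) / 542,198 = 101,100 / 542,198 = 0.186463.

0.186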